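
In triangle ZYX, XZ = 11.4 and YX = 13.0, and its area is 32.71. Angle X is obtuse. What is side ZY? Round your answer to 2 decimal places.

23.77

From area = ½·YX·XZ·sin X, we get sin X = 2·area/(YX·XZ) ≈ 0.44143.
Taking the obtuse solution, ∠X ≈ 153.80°.
Law of cosines then gives ZY ≈ 23.768.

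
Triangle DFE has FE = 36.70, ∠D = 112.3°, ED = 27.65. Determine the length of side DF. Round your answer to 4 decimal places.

Law of sines: sin F = ED·sin D/FE ≈ 0.69706.
Since FE ≥ ED, only the acute value applies: ∠F ≈ 44.19°.
Then ∠E = 180° − ∠D − ∠F ≈ 23.51°.
Law of sines gives DF = FE·sin E/sin D ≈ 15.822.

15.8225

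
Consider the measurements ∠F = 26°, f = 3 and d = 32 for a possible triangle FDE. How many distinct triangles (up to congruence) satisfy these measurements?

0

d·sin F = 32·sin(26°) ≈ 14.03.
Since f = 3 < 14.03 = d sin F, no triangle exists.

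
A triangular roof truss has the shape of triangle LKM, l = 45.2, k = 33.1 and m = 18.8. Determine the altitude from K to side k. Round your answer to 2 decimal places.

Semiperimeter s = (45.2 + 33.1 + 18.8)/2 = 48.55.
Heron's formula: area = √(48.55·3.35·15.45·29.75) ≈ 273.42.
The altitude from K has length 2·area/k ≈ 16.521.

h_K ≈ 16.52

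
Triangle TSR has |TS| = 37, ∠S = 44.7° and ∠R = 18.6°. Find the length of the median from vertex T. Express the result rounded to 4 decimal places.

The third angle is ∠T = 180° − ∠S − ∠R = 116.70°.
Law of sines: |SR| = |TS|·sin T/sin R ≈ 103.63.
Law of sines: |RT| = |TS|·sin S/sin R ≈ 81.595.
Median from T: ½√(2·|RT|² + 2·|TS|² − |SR|²) ≈ 36.448.

36.4479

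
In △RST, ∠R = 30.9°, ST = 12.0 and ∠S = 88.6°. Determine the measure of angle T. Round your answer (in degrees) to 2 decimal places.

∠T ≈ 60.50°

The third angle is ∠T = 180° − ∠R − ∠S = 60.50°.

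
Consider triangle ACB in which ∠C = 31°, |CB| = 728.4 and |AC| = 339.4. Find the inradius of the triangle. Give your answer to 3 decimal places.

82.739

By the law of cosines, |BA|² = |AC|² + |CB|² − 2·|AC|·|CB|·cos C = 2.2194e+05, so |BA| ≈ 471.11.
Area = ½·|AC|·|CB|·sin C ≈ 63664.
Semiperimeter s = (728.4+471.11+339.4)/2 = 769.45.
Inradius = area/s = 63664/769.45 ≈ 82.739.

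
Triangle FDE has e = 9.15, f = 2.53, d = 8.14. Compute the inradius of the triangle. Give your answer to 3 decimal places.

Semiperimeter s = (2.53 + 8.14 + 9.15)/2 = 9.91.
Heron's formula: area = √(9.91·7.38·1.77·0.76) ≈ 9.9188.
Inradius = area/s = 9.9188/9.91 ≈ 1.0009.

r ≈ 1.001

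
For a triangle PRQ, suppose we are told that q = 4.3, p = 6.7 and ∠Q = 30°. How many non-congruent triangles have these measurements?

p·sin Q = 6.7·sin(30°) ≈ 3.35.
Since p sin Q < q < p (3.35 < 4.3 < 6.7), two triangles exist.

2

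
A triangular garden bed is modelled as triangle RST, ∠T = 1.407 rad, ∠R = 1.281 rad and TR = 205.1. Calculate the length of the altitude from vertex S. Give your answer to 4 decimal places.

h_S ≈ 442.5332

The third angle is ∠S = π − ∠T − ∠R = 0.454 rad.
Law of sines: ST = TR·sin R/sin S ≈ 448.54.
Law of sines: RS = TR·sin T/sin S ≈ 461.79.
Area = ½·TR·ST·sin T ≈ 45382.
The altitude from S has length 2·area/TR ≈ 442.53.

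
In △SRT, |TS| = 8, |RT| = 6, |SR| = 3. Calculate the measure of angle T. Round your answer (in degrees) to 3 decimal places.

By the law of cosines, cos T = (|RT|² + |TS|² − |SR|²) / (2·|RT|·|TS|) ≈ 0.94792, so ∠T ≈ 18.57°.

18.573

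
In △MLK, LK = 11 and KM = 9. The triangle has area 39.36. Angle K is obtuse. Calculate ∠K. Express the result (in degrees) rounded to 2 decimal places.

From area = ½·LK·KM·sin K, we get sin K = 2·area/(LK·KM) ≈ 0.79515.
Taking the obtuse solution, ∠K ≈ 127.33°.

∠K ≈ 127.33°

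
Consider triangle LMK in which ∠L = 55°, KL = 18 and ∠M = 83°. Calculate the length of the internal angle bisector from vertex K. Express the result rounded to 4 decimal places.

The third angle is ∠K = 180° − ∠L − ∠M = 42.00°.
Law of sines: MK = KL·sin L/sin M ≈ 14.855.
Law of sines: LM = KL·sin K/sin M ≈ 12.135.
The bisector from K has length 2·MK·KL·cos(∠K/2)/(MK+KL) ≈ 15.196.

15.1961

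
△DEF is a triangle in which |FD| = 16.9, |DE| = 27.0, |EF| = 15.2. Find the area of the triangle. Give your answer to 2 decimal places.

area ≈ 116.96

Semiperimeter s = (15.2 + 16.9 + 27)/2 = 29.55.
Heron's formula: area = √(29.55·14.35·12.65·2.55) ≈ 116.96.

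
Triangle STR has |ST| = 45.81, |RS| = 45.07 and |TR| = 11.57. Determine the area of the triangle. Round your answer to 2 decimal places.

area ≈ 260.20

Semiperimeter s = (11.57 + 45.07 + 45.81)/2 = 51.225.
Heron's formula: area = √(51.225·39.655·6.155·5.415) ≈ 260.2.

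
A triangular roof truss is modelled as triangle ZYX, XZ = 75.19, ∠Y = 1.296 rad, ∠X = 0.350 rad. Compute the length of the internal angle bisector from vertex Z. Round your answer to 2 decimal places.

The third angle is ∠Z = π − ∠Y − ∠X = 1.496 rad.
Law of sines: YX = XZ·sin Z/sin Y ≈ 77.9.
Law of sines: ZY = XZ·sin X/sin Y ≈ 26.788.
The bisector from Z has length 2·XZ·ZY·cos(∠Z/2)/(XZ+ZY) ≈ 28.962.

28.96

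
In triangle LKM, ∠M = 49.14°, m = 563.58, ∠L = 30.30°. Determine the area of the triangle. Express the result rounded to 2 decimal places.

area ≈ 104147.21

The third angle is ∠K = 180° − ∠M − ∠L = 100.56°.
Law of sines: l = m·sin L/sin M ≈ 375.96.
Law of sines: k = m·sin K/sin M ≈ 732.55.
Area = ½·m·l·sin K ≈ 1.0415e+05.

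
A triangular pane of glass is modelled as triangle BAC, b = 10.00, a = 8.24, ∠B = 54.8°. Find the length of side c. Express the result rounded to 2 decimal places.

Law of sines: sin A = a·sin B/b ≈ 0.67333.
Since b ≥ a, only the acute value applies: ∠A ≈ 42.32°.
Then ∠C = 180° − ∠B − ∠A ≈ 82.88°.
Law of sines gives c = b·sin C/sin B ≈ 12.143.

12.14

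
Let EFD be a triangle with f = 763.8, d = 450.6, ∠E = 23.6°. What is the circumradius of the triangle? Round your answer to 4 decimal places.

By the law of cosines, e² = f² + d² − 2·f·d·cos E = 1.5566e+05, so e ≈ 394.54.
Area = ½·f·d·sin E ≈ 68894.
Circumradius = e/(2 sin E) ≈ 492.75.

492.7498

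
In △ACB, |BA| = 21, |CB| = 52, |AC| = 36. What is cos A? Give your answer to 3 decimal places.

By the law of cosines, cos A = (|BA|² + |AC|² − |CB|²) / (2·|BA|·|AC|) ≈ -0.63955, so ∠A ≈ 129.76°.

cos A ≈ -0.640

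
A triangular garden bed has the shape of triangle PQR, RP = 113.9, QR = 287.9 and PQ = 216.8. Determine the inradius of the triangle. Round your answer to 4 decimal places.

r ≈ 35.3631

Semiperimeter s = (287.9 + 113.9 + 216.8)/2 = 309.3.
Heron's formula: area = √(309.3·21.4·195.4·92.5) ≈ 10938.
Inradius = area/s = 10938/309.3 ≈ 35.363.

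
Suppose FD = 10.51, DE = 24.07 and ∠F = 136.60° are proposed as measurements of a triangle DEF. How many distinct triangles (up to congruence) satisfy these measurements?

1

FD·sin F = 10.51·sin(136.60°) ≈ 7.221.
Since ∠F is not acute, a triangle exists only if DE > FD; here DE > FD, so there is exactly one triangle.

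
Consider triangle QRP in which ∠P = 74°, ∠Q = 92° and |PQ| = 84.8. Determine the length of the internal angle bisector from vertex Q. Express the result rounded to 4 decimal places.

The third angle is ∠R = 180° − ∠P − ∠Q = 14.00°.
Law of sines: |RP| = |PQ|·sin Q/sin R ≈ 350.31.
Law of sines: |QR| = |PQ|·sin P/sin R ≈ 336.95.
The bisector from Q has length 2·|PQ|·|QR|·cos(∠Q/2)/(|PQ|+|QR|) ≈ 94.125.

t_Q ≈ 94.1254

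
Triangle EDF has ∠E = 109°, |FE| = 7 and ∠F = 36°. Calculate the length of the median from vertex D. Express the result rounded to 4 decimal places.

m_D ≈ 8.9474

The third angle is ∠D = 180° − ∠F − ∠E = 35.00°.
Law of sines: |DF| = |FE|·sin E/sin D ≈ 11.539.
Law of sines: |ED| = |FE|·sin F/sin D ≈ 7.1734.
Median from D: ½√(2·|ED|² + 2·|DF|² − |FE|²) ≈ 8.9474.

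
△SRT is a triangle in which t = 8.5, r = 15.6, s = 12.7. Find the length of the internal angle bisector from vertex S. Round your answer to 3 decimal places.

t_S ≈ 9.787

By the law of cosines, cos S = (r² + t² − s²) / (2·r·t) ≈ 0.58190, so ∠S ≈ 54.42°.
The bisector from S has length 2·r·t·cos(∠S/2)/(r+t) ≈ 9.7866.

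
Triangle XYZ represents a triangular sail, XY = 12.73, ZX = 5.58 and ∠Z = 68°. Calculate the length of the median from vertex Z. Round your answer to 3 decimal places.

8.318

Law of sines: sin Y = ZX·sin Z/XY ≈ 0.40642.
Since XY ≥ ZX, only the acute value applies: ∠Y ≈ 23.98°.
Then ∠X = 180° − ∠Z − ∠Y ≈ 88.02°.
Law of sines gives YZ = XY·sin X/sin Z ≈ 13.722.
Median from Z: ½√(2·YZ² + 2·ZX² − XY²) ≈ 8.3184.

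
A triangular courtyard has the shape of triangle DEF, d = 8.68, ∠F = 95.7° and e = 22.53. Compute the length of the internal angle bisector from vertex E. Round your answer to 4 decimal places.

By the law of cosines, f² = d² + e² − 2·d·e·cos F = 621.79, so f ≈ 24.936.
Law of cosines again: cos E = (f² + d² − e²)/(2·f·d) ≈ 0.43783, so ∠E ≈ 64.03°.
The bisector from E has length 2·f·d·cos(∠E/2)/(f+d) ≈ 10.919.

t_E ≈ 10.9186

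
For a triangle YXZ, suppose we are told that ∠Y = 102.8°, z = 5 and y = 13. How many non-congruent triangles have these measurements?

z·sin Y = 5·sin(102.8°) ≈ 4.876.
Since ∠Y is not acute, a triangle exists only if y > z; here y > z, so there is exactly one triangle.

1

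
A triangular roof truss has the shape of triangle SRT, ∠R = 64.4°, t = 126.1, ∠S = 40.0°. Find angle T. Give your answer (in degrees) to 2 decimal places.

The third angle is ∠T = 180° − ∠S − ∠R = 75.60°.

∠T ≈ 75.60°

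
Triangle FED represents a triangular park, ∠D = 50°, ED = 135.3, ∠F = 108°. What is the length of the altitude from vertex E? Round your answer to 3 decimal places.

h_E ≈ 103.646

The third angle is ∠E = 180° − ∠D − ∠F = 22.00°.
Law of sines: DF = ED·sin E/sin F ≈ 53.293.
Law of sines: FE = ED·sin D/sin F ≈ 108.98.
Area = ½·ED·DF·sin D ≈ 2761.8.
The altitude from E has length 2·area/DF ≈ 103.65.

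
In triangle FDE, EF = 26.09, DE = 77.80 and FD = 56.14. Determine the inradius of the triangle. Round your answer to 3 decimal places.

r ≈ 5.970

Semiperimeter s = (77.8 + 26.09 + 56.14)/2 = 80.015.
Heron's formula: area = √(80.015·2.215·53.925·23.875) ≈ 477.68.
Inradius = area/s = 477.68/80.015 ≈ 5.9699.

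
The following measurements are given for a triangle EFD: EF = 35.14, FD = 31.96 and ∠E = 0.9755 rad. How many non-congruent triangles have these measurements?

EF·sin E = 35.14·sin(0.9755 rad) ≈ 29.1.
Since EF sin E < FD < EF (29.1 < 31.96 < 35.14), two triangles exist.

2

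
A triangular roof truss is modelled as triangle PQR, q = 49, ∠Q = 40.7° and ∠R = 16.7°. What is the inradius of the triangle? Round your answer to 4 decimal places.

The third angle is ∠P = 180° − ∠Q − ∠R = 122.60°.
Law of sines: p = q·sin P/sin Q ≈ 63.304.
Law of sines: r = q·sin R/sin Q ≈ 21.593.
Area = ½·q·p·sin R ≈ 445.68.
Semiperimeter s = (63.304+49+21.593)/2 = 66.948.
Inradius = area/s = 445.68/66.948 ≈ 6.6571.

6.6571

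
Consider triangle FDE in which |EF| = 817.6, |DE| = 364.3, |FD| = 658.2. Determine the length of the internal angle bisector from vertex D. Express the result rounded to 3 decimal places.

By the law of cosines, cos D = (|FD|² + |DE|² − |EF|²) / (2·|FD|·|DE|) ≈ -0.21379, so ∠D ≈ 102.34°.
The bisector from D has length 2·|FD|·|DE|·cos(∠D/2)/(|FD|+|DE|) ≈ 294.06.

294.061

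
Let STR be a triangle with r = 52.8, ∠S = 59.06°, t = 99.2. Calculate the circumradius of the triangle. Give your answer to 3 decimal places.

49.611

By the law of cosines, s² = t² + r² − 2·t·r·cos S = 7242.6, so s ≈ 85.103.
Area = ½·t·r·sin S ≈ 2246.2.
Circumradius = s/(2 sin S) ≈ 49.611.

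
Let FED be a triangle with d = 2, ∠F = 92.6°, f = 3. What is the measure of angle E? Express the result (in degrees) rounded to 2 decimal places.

∠E ≈ 45.64°

Law of sines: sin D = d·sin F/f ≈ 0.66598.
Since f ≥ d, only the acute value applies: ∠D ≈ 41.76°.
Then ∠E = 180° − ∠F − ∠D ≈ 45.64°.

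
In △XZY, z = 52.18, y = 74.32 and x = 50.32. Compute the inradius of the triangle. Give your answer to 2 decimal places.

Semiperimeter s = (50.32 + 52.18 + 74.32)/2 = 88.41.
Heron's formula: area = √(88.41·38.09·36.23·14.09) ≈ 1311.1.
Inradius = area/s = 1311.1/88.41 ≈ 14.83.

r ≈ 14.83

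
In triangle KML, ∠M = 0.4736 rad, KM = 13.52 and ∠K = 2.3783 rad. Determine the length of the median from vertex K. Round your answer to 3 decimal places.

The third angle is ∠L = π − ∠K − ∠M = 0.2897 rad.
Law of sines: ML = KM·sin K/sin L ≈ 32.719.
Law of sines: LK = KM·sin M/sin L ≈ 21.587.
Median from K: ½√(2·LK² + 2·KM² − ML²) ≈ 7.5334.

m_K ≈ 7.533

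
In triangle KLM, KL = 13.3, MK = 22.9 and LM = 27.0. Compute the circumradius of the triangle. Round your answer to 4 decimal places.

R ≈ 13.5140

By the law of cosines, cos K = (MK² + KL² − LM²) / (2·MK·KL) ≈ -0.04547, so ∠K ≈ 92.61°.
Circumradius = LM/(2 sin K) ≈ 13.514.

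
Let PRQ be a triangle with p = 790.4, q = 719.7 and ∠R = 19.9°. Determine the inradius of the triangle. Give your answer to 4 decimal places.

By the law of cosines, r² = q² + p² − 2·q·p·cos R = 72933, so r ≈ 270.06.
Area = ½·q·p·sin R ≈ 96813.
Semiperimeter s = (790.4+270.06+719.7)/2 = 890.08.
Inradius = area/s = 96813/890.08 ≈ 108.77.

108.7684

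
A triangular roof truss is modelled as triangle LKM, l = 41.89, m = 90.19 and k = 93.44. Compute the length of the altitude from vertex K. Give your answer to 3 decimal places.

h_K ≈ 39.955

Semiperimeter s = (41.89 + 93.44 + 90.19)/2 = 112.76.
Heron's formula: area = √(112.76·70.87·19.32·22.57) ≈ 1866.7.
The altitude from K has length 2·area/k ≈ 39.955.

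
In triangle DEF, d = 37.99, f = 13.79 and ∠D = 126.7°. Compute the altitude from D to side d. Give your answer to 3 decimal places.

Law of sines: sin F = f·sin D/d ≈ 0.29104.
Since d ≥ f, only the acute value applies: ∠F ≈ 16.92°.
Then ∠E = 180° − ∠D − ∠F ≈ 36.38°.
Law of sines gives e = d·sin E/sin D ≈ 28.104.
Area = ½·d·f·sin E ≈ 155.37.
The altitude from D has length 2·area/d ≈ 8.1794.

h_D ≈ 8.179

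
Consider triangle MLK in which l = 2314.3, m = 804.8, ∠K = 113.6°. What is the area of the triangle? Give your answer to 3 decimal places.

area ≈ 853385.078

Area = ½·m·l·sin K ≈ 8.5339e+05.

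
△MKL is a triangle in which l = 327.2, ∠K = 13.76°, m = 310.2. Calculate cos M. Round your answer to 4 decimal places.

0.3312

By the law of cosines, k² = l² + m² − 2·l·m·cos K = 6114.8, so k ≈ 78.197.
Law of cosines again: cos M = (k² + l² − m²)/(2·k·l) ≈ 0.33125, so ∠M ≈ 70.66°.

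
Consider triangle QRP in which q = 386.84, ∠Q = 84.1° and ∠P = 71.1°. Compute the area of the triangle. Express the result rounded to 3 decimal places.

29850.532

The third angle is ∠R = 180° − ∠P − ∠Q = 24.80°.
Law of sines: r = q·sin R/sin Q ≈ 163.12.
Law of sines: p = q·sin P/sin Q ≈ 367.93.
Area = ½·q·r·sin P ≈ 29851.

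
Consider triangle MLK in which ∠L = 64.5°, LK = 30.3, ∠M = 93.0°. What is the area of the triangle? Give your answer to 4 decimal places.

158.7738

The third angle is ∠K = 180° − ∠M − ∠L = 22.50°.
Law of sines: KM = LK·sin L/sin M ≈ 27.386.
Law of sines: ML = LK·sin K/sin M ≈ 11.611.
Area = ½·LK·KM·sin K ≈ 158.77.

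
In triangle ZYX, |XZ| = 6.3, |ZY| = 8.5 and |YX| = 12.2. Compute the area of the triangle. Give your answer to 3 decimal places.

Semiperimeter s = (12.2 + 6.3 + 8.5)/2 = 13.5.
Heron's formula: area = √(13.5·1.3·7.2·5) ≈ 25.136.

area ≈ 25.136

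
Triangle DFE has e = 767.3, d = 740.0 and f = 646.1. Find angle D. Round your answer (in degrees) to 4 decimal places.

By the law of cosines, cos D = (f² + e² − d²) / (2·f·e) ≈ 0.46252, so ∠D ≈ 62.45°.

62.4499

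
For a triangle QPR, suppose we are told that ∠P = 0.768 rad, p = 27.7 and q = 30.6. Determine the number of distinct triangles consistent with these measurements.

q·sin P = 30.6·sin(0.768 rad) ≈ 21.26.
Since q sin P < p < q (21.26 < 27.7 < 30.6), two triangles exist.

2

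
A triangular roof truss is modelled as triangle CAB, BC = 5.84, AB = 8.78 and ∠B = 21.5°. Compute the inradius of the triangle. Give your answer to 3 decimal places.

By the law of cosines, CA² = AB² + BC² − 2·AB·BC·cos B = 15.779, so CA ≈ 3.9723.
Area = ½·AB·BC·sin B ≈ 9.3962.
Semiperimeter s = (8.78+5.84+3.9723)/2 = 9.2962.
Inradius = area/s = 9.3962/9.2962 ≈ 1.0108.

r ≈ 1.011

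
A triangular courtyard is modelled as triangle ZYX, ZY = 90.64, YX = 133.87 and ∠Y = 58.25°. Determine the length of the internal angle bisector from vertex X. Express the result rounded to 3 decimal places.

115.907

By the law of cosines, XZ² = ZY² + YX² − 2·ZY·YX·cos Y = 13367, so XZ ≈ 115.61.
Law of cosines again: cos X = (YX² + XZ² − ZY²)/(2·YX·XZ) ≈ 0.74536, so ∠X ≈ 41.81°.
The bisector from X has length 2·YX·XZ·cos(∠X/2)/(YX+XZ) ≈ 115.91.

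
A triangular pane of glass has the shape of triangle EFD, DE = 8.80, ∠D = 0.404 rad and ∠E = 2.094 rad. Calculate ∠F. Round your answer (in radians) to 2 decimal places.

The third angle is ∠F = π − ∠D − ∠E = 0.644 rad.

0.64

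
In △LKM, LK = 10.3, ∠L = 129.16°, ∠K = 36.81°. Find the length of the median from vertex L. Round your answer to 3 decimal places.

m_L ≈ 10.283

The third angle is ∠M = 180° − ∠L − ∠K = 14.03°.
Law of sines: KM = LK·sin L/sin M ≈ 32.943.
Law of sines: ML = LK·sin K/sin M ≈ 25.456.
Median from L: ½√(2·ML² + 2·LK² − KM²) ≈ 10.283.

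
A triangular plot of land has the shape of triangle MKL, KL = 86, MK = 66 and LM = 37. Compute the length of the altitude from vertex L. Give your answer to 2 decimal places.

Semiperimeter s = (86 + 37 + 66)/2 = 94.5.
Heron's formula: area = √(94.5·8.5·57.5·28.5) ≈ 1147.3.
The altitude from L has length 2·area/MK ≈ 34.767.

34.77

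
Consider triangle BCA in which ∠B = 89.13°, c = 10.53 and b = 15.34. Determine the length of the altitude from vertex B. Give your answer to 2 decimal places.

h_B ≈ 7.77

Law of sines: sin C = c·sin B/b ≈ 0.68636.
Since b ≥ c, only the acute value applies: ∠C ≈ 43.34°.
Then ∠A = 180° − ∠B − ∠C ≈ 47.53°.
Law of sines gives a = b·sin A/sin B ≈ 11.316.
Area = ½·b·c·sin A ≈ 59.572.
The altitude from B has length 2·area/b ≈ 7.7669.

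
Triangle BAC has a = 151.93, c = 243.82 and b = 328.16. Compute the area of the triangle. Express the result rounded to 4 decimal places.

Semiperimeter s = (328.16 + 151.93 + 243.82)/2 = 361.96.
Heron's formula: area = √(361.96·33.795·210.03·118.14) ≈ 17421.

area ≈ 17421.2096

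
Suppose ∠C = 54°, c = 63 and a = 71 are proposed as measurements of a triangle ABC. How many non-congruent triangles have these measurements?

2

a·sin C = 71·sin(54°) ≈ 57.44.
Since a sin C < c < a (57.44 < 63 < 71), two triangles exist.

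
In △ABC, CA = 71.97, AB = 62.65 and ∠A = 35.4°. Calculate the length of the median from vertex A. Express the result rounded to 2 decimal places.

By the law of cosines, BC² = CA² + AB² − 2·CA·AB·cos A = 1754, so BC ≈ 41.881.
Median from A: ½√(2·CA² + 2·AB² − BC²) ≈ 64.139.

64.14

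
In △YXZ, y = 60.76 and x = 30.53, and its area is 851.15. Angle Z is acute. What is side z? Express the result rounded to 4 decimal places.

56.1231

From area = ½·y·x·sin Z, we get sin Z = 2·area/(y·x) ≈ 0.91768.
Taking the acute solution, ∠Z ≈ 66.59°.
Law of cosines then gives z ≈ 56.123.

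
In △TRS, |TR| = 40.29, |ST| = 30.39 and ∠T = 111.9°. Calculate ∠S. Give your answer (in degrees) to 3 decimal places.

By the law of cosines, |RS|² = |ST|² + |TR|² − 2·|ST|·|TR|·cos T = 3460.2, so |RS| ≈ 58.824.
Law of cosines again: cos S = (|RS|² + |ST|² − |TR|²)/(2·|RS|·|ST|) ≈ 0.77210, so ∠S ≈ 39.46°.

∠S ≈ 39.457°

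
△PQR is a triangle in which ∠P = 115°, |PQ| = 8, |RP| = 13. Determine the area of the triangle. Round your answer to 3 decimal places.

47.128

Area = ½·|RP|·|PQ|·sin P ≈ 47.128.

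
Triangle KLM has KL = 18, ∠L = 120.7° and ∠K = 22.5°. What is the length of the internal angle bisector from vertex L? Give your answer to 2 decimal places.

6.94

The third angle is ∠M = 180° − ∠K − ∠L = 36.80°.
Law of sines: LM = KL·sin K/sin M ≈ 11.499.
Law of sines: MK = KL·sin L/sin M ≈ 25.838.
The bisector from L has length 2·KL·LM·cos(∠L/2)/(KL+LM) ≈ 6.9423.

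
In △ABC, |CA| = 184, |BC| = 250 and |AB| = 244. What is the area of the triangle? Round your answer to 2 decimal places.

Semiperimeter s = (250 + 184 + 244)/2 = 339.
Heron's formula: area = √(339·89·155·95) ≈ 21078.

area ≈ 21077.67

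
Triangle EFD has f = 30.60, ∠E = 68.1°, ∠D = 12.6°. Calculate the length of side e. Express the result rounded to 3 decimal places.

28.770

The third angle is ∠F = 180° − ∠D − ∠E = 99.30°.
Law of sines: e = f·sin E/sin F ≈ 28.77.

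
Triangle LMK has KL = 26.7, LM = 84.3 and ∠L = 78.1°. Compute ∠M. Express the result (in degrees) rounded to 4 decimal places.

By the law of cosines, MK² = KL² + LM² − 2·KL·LM·cos L = 6891.1, so MK ≈ 83.013.
Law of cosines again: cos M = (LM² + MK² − KL²)/(2·LM·MK) ≈ 0.94918, so ∠M ≈ 18.34°.

18.3442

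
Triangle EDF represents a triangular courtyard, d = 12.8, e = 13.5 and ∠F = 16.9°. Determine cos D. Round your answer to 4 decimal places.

cos D ≈ 0.3191

By the law of cosines, f² = e² + d² − 2·e·d·cos F = 15.415, so f ≈ 3.9262.
Law of cosines again: cos D = (f² + e² − d²)/(2·f·e) ≈ 0.31908, so ∠D ≈ 71.39°.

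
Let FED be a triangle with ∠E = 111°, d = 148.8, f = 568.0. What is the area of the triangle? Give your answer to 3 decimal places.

Area = ½·d·f·sin E ≈ 39452.

39452.362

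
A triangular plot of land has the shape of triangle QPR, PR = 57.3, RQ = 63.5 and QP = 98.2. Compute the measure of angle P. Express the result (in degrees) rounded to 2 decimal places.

By the law of cosines, cos P = (QP² + PR² − RQ²) / (2·QP·PR) ≈ 0.79034, so ∠P ≈ 37.78°.

37.78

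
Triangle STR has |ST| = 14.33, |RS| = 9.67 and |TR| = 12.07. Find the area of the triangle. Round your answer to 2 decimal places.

Semiperimeter s = (12.07 + 9.67 + 14.33)/2 = 18.035.
Heron's formula: area = √(18.035·5.965·8.365·3.705) ≈ 57.742.

57.74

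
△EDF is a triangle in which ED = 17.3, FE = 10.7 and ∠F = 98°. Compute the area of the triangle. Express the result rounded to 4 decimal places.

Law of sines: sin D = FE·sin F/ED ≈ 0.61248.
Since ED ≥ FE, only the acute value applies: ∠D ≈ 37.77°.
Then ∠E = 180° − ∠F − ∠D ≈ 44.23°.
Law of sines gives DF = ED·sin E/sin F ≈ 12.186.
Area = ½·ED·FE·sin E ≈ 64.562.

64.5621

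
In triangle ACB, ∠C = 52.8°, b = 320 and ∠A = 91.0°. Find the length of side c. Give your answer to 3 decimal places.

431.573

The third angle is ∠B = 180° − ∠A − ∠C = 36.20°.
Law of sines: c = b·sin C/sin B ≈ 431.57.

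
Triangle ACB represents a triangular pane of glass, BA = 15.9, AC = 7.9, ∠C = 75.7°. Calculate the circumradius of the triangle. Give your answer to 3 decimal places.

R ≈ 8.204

Law of sines: sin B = AC·sin C/BA ≈ 0.48146.
Since BA ≥ AC, only the acute value applies: ∠B ≈ 28.78°.
Then ∠A = 180° − ∠C − ∠B ≈ 75.52°.
Law of sines gives CB = BA·sin A/sin C ≈ 15.887.
Circumradius = BA/(2 sin C) ≈ 8.2042.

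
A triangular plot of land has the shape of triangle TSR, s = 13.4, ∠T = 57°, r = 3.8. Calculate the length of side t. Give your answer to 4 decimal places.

11.7700

By the law of cosines, t² = s² + r² − 2·s·r·cos T = 138.53, so t ≈ 11.77.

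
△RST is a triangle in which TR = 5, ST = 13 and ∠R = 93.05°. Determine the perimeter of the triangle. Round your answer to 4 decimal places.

29.7369

Law of sines: sin S = TR·sin R/ST ≈ 0.38407.
Since ST ≥ TR, only the acute value applies: ∠S ≈ 22.59°.
Then ∠T = 180° − ∠R − ∠S ≈ 64.36°.
Law of sines gives RS = ST·sin T/sin R ≈ 11.737.
Semiperimeter s = (13+5+11.737)/2 = 14.868.
Perimeter = 13 + 5 + 11.737 = 29.737.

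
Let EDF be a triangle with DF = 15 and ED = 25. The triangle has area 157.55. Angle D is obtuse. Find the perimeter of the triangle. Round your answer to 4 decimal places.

From area = ½·ED·DF·sin D, we get sin D = 2·area/(ED·DF) ≈ 0.84027.
Taking the obtuse solution, ∠D ≈ 122.83°.
Law of cosines then gives FE ≈ 35.449.
Perimeter = 15 + 35.449 + 25 = 75.449.

75.4490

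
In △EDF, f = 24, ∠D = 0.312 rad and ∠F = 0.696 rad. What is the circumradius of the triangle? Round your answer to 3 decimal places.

The third angle is ∠E = π − ∠D − ∠F = 2.134 rad.
Law of sines: e = f·sin E/sin F ≈ 31.659.
Law of sines: d = f·sin D/sin F ≈ 11.49.
Circumradius = f/(2 sin F) ≈ 18.716.

R ≈ 18.716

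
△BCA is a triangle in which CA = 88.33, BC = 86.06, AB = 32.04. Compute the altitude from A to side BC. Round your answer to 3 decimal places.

Semiperimeter s = (88.33 + 32.04 + 86.06)/2 = 103.22.
Heron's formula: area = √(103.22·14.885·71.175·17.155) ≈ 1369.6.
The altitude from A has length 2·area/BC ≈ 31.83.

31.830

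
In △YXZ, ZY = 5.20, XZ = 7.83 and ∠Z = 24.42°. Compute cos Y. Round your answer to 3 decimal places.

cos Y ≈ -0.512

By the law of cosines, YX² = XZ² + ZY² − 2·XZ·ZY·cos Z = 14.202, so YX ≈ 3.7685.
Law of cosines again: cos Y = (ZY² + YX² − XZ²)/(2·ZY·YX) ≈ -0.51201, so ∠Y ≈ 120.80°.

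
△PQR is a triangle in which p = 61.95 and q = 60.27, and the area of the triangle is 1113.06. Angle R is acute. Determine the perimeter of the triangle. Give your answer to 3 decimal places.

From area = ½·p·q·sin R, we get sin R = 2·area/(p·q) ≈ 0.59622.
Taking the acute solution, ∠R ≈ 36.60°.
Law of cosines then gives r ≈ 38.409.
Perimeter = 61.95 + 60.27 + 38.409 = 160.63.

160.629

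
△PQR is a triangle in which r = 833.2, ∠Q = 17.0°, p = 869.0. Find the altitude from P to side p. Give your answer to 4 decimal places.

h_P ≈ 243.6041

By the law of cosines, q² = r² + p² − 2·r·p·cos Q = 64557, so q ≈ 254.08.
Area = ½·r·p·sin Q ≈ 1.0585e+05.
The altitude from P has length 2·area/p ≈ 243.6.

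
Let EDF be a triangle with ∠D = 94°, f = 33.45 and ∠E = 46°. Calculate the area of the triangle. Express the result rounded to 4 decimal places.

area ≈ 624.5535

The third angle is ∠F = 180° − ∠E − ∠D = 40.00°.
Law of sines: e = f·sin E/sin F ≈ 37.434.
Law of sines: d = f·sin D/sin F ≈ 51.912.
Area = ½·f·e·sin D ≈ 624.55.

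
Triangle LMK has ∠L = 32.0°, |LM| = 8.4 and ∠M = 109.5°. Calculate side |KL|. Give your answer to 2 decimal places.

12.72

The third angle is ∠K = 180° − ∠L − ∠M = 38.50°.
Law of sines: |KL| = |LM|·sin M/sin K ≈ 12.72.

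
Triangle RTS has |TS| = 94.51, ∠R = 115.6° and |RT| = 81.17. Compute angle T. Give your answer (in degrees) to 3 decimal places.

∠T ≈ 13.637°

Law of sines: sin S = |RT|·sin R/|TS| ≈ 0.77454.
Since |TS| ≥ |RT|, only the acute value applies: ∠S ≈ 50.76°.
Then ∠T = 180° − ∠R − ∠S ≈ 13.64°.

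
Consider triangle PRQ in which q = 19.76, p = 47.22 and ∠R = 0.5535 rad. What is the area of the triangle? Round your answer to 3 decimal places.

Area = ½·q·p·sin R ≈ 245.24.

245.242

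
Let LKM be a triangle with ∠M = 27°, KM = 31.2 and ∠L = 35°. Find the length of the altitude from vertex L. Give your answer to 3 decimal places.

The third angle is ∠K = 180° − ∠M − ∠L = 118.00°.
Law of sines: ML = KM·sin K/sin L ≈ 48.028.
Law of sines: LK = KM·sin M/sin L ≈ 24.695.
Area = ½·KM·ML·sin M ≈ 340.15.
The altitude from L has length 2·area/KM ≈ 21.804.

h_L ≈ 21.804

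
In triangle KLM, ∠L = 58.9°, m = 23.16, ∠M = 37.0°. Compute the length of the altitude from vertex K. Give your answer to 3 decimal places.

The third angle is ∠K = 180° − ∠L − ∠M = 84.10°.
Law of sines: k = m·sin K/sin M ≈ 38.28.
Law of sines: l = m·sin L/sin M ≈ 32.952.
Area = ½·m·k·sin L ≈ 379.57.
The altitude from K has length 2·area/k ≈ 19.831.

19.831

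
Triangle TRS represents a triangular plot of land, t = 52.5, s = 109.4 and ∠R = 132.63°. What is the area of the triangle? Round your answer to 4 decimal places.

area ≈ 2112.8687

Area = ½·s·t·sin R ≈ 2112.9.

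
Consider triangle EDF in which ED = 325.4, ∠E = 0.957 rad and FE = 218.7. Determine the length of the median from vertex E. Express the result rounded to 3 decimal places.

By the law of cosines, DF² = FE² + ED² − 2·FE·ED·cos E = 71736, so DF ≈ 267.84.
Median from E: ½√(2·FE² + 2·ED² − DF²) ≈ 242.74.

m_E ≈ 242.741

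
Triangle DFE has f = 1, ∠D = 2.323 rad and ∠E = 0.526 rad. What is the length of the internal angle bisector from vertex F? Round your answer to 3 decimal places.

2.041

The third angle is ∠F = π − ∠E − ∠D = 0.293 rad.
Law of sines: d = f·sin D/sin F ≈ 2.5315.
Law of sines: e = f·sin E/sin F ≈ 1.7407.
The bisector from F has length 2·e·d·cos(∠F/2)/(e+d) ≈ 2.0409.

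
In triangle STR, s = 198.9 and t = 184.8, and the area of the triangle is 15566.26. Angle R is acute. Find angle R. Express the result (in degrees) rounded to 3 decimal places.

∠R ≈ 57.886°

From area = ½·s·t·sin R, we get sin R = 2·area/(s·t) ≈ 0.84699.
Taking the acute solution, ∠R ≈ 57.89°.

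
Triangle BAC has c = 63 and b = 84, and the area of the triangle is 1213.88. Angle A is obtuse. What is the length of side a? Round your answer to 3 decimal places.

From area = ½·c·b·sin A, we get sin A = 2·area/(c·b) ≈ 0.45876.
Taking the obtuse solution, ∠A ≈ 152.69°.
Law of cosines then gives a ≈ 142.93.

142.932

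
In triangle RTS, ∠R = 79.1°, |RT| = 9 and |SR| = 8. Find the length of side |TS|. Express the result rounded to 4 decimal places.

10.8522

By the law of cosines, |TS|² = |SR|² + |RT|² − 2·|SR|·|RT|·cos R = 117.77, so |TS| ≈ 10.852.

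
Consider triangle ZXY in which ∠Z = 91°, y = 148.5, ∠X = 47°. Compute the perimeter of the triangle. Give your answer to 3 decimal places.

The third angle is ∠Y = 180° − ∠Z − ∠X = 42.00°.
Law of sines: z = y·sin Z/sin Y ≈ 221.9.
Law of sines: x = y·sin X/sin Y ≈ 162.31.
Semiperimeter s = (221.9+162.31+148.5)/2 = 266.35.
Perimeter = 221.9 + 162.31 + 148.5 = 532.71.

perimeter ≈ 532.705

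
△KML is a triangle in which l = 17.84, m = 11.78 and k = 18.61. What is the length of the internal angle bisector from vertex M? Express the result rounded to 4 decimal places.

By the law of cosines, cos M = (l² + k² − m²) / (2·l·k) ≈ 0.79191, so ∠M ≈ 0.657 rad.
The bisector from M has length 2·l·k·cos(∠M/2)/(l+k) ≈ 17.243.

t_M ≈ 17.2431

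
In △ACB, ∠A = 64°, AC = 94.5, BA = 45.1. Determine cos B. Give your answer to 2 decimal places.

By the law of cosines, CB² = BA² + AC² − 2·BA·AC·cos A = 7227.6, so CB ≈ 85.015.
Law of cosines again: cos B = (CB² + BA² − AC²)/(2·CB·BA) ≈ 0.04321, so ∠B ≈ 87.52°.

cos B ≈ 0.04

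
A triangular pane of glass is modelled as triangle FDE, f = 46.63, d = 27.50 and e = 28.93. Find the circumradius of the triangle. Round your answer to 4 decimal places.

R ≈ 25.0454

By the law of cosines, cos F = (d² + e² − f²) / (2·d·e) ≈ -0.36525, so ∠F ≈ 111.42°.
Circumradius = f/(2 sin F) ≈ 25.045.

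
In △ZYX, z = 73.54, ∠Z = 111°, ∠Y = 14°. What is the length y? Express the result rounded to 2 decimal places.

The third angle is ∠X = 180° − ∠Z − ∠Y = 55.00°.
Law of sines: y = z·sin Y/sin Z ≈ 19.057.

19.06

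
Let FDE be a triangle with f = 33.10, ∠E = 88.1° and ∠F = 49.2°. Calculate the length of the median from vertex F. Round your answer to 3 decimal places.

The third angle is ∠D = 180° − ∠E − ∠F = 42.70°.
Law of sines: d = f·sin D/sin F ≈ 29.653.
Law of sines: e = f·sin E/sin F ≈ 43.701.
Median from F: ½√(2·d² + 2·e² − f²) ≈ 33.476.

m_F ≈ 33.476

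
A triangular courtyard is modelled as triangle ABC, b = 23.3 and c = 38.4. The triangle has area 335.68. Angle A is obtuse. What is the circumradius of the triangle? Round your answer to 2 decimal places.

R ≈ 37.70

From area = ½·b·c·sin A, we get sin A = 2·area/(b·c) ≈ 0.75036.
Taking the obtuse solution, ∠A ≈ 131.38°.
Law of cosines then gives a ≈ 56.571.
Circumradius = a/(2 sin A) ≈ 37.696.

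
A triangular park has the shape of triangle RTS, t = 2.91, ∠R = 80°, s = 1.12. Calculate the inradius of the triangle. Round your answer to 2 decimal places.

By the law of cosines, r² = t² + s² − 2·t·s·cos R = 8.5906, so r ≈ 2.931.
Area = ½·t·s·sin R ≈ 1.6048.
Semiperimeter p = (2.931+2.91+1.12)/2 = 3.4805.
Inradius = area/p = 1.6048/3.4805 ≈ 0.4611.

0.46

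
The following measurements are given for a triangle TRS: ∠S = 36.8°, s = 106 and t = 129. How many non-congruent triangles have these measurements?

2

t·sin S = 129·sin(36.8°) ≈ 77.27.
Since t sin S < s < t (77.27 < 106 < 129), two triangles exist.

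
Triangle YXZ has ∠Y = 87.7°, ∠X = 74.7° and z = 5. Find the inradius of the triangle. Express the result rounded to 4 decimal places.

r ≈ 2.1265

The third angle is ∠Z = 180° − ∠Y − ∠X = 17.60°.
Law of sines: y = z·sin Y/sin Z ≈ 16.523.
Law of sines: x = z·sin X/sin Z ≈ 15.95.
Area = ½·z·y·sin X ≈ 39.843.
Semiperimeter s = (16.523+15.95+5)/2 = 18.736.
Inradius = area/s = 39.843/18.736 ≈ 2.1265.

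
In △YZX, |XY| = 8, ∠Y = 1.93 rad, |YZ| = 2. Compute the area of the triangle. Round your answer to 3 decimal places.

Area = ½·|XY|·|YZ|·sin Y ≈ 7.4894.

7.489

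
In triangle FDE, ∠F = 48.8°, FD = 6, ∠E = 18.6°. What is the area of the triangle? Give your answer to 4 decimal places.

area ≈ 39.2008

The third angle is ∠D = 180° − ∠E − ∠F = 112.60°.
Law of sines: DE = FD·sin F/sin E ≈ 14.154.
Law of sines: EF = FD·sin D/sin E ≈ 17.367.
Area = ½·FD·DE·sin D ≈ 39.201.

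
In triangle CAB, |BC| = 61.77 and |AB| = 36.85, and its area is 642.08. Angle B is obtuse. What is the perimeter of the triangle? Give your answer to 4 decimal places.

perimeter ≈ 193.1306

From area = ½·|AB|·|BC|·sin B, we get sin B = 2·area/(|AB|·|BC|) ≈ 0.56416.
Taking the obtuse solution, ∠B ≈ 2.542 rad.
Law of cosines then gives |CA| ≈ 94.511.
Perimeter = 36.85 + 61.77 + 94.511 = 193.13.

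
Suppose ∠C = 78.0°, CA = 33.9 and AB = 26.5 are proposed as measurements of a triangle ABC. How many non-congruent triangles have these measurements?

0

CA·sin C = 33.9·sin(78.0°) ≈ 33.16.
Since AB = 26.5 < 33.16 = CA sin C, no triangle exists.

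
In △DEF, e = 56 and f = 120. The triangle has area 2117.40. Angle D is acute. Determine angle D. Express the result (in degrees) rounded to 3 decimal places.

From area = ½·e·f·sin D, we get sin D = 2·area/(e·f) ≈ 0.63018.
Taking the acute solution, ∠D ≈ 39.06°.

39.063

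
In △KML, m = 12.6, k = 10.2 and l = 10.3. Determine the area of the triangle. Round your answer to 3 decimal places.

Semiperimeter s = (10.2 + 12.6 + 10.3)/2 = 16.55.
Heron's formula: area = √(16.55·6.35·3.95·6.25) ≈ 50.936.

area ≈ 50.936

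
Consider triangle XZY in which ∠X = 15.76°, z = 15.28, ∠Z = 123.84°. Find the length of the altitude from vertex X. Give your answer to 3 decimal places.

The third angle is ∠Y = 180° − ∠X − ∠Z = 40.40°.
Law of sines: x = z·sin X/sin Z ≈ 4.9966.
Law of sines: y = z·sin Y/sin Z ≈ 11.923.
Area = ½·z·x·sin Y ≈ 24.741.
The altitude from X has length 2·area/x ≈ 9.9033.

9.903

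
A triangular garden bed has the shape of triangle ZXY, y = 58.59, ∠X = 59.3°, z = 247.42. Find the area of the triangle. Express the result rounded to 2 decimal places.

Area = ½·y·z·sin X ≈ 6232.4.

area ≈ 6232.35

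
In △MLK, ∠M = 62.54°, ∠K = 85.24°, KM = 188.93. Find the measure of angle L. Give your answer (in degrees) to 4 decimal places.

The third angle is ∠L = 180° − ∠K − ∠M = 32.22°.

32.2200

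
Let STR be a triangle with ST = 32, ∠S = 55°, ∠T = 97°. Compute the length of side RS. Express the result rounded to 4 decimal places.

67.6537

The third angle is ∠R = 180° − ∠S − ∠T = 28.00°.
Law of sines: RS = ST·sin T/sin R ≈ 67.654.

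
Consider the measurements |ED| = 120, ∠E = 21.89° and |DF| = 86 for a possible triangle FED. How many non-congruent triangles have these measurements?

|ED|·sin E = 120·sin(21.89°) ≈ 44.74.
Since |ED| sin E < |DF| < |ED| (44.74 < 86 < 120), two triangles exist.

2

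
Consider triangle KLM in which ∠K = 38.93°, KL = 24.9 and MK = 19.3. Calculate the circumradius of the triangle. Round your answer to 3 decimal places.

By the law of cosines, LM² = MK² + KL² − 2·MK·KL·cos K = 244.82, so LM ≈ 15.647.
Area = ½·MK·KL·sin K ≈ 150.99.
Circumradius = LM/(2 sin K) ≈ 12.45.

12.450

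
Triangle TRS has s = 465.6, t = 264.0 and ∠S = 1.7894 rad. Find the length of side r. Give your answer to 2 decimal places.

Law of sines: sin T = t·sin S/s ≈ 0.55352.
Since s ≥ t, only the acute value applies: ∠T ≈ 0.5866 rad.
Then ∠R = π − ∠S − ∠T ≈ 0.7656 rad.
Law of sines gives r = s·sin R/sin S ≈ 330.52.

330.52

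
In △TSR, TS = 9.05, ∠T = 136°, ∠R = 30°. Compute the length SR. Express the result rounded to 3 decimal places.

12.573

The third angle is ∠S = 180° − ∠R − ∠T = 14.00°.
Law of sines: SR = TS·sin T/sin R ≈ 12.573.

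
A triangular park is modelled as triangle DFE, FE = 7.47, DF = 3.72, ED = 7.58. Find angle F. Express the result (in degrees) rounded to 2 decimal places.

By the law of cosines, cos F = (DF² + FE² − ED²) / (2·DF·FE) ≈ 0.21921, so ∠F ≈ 77.34°.

∠F ≈ 77.34°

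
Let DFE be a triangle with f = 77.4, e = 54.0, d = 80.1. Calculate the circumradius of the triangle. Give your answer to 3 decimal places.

By the law of cosines, cos D = (f² + e² − d²) / (2·f·e) ≈ 0.29797, so ∠D ≈ 72.66°.
Circumradius = d/(2 sin D) ≈ 41.956.

41.956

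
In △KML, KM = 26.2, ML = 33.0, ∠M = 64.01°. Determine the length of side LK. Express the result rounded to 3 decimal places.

31.901

By the law of cosines, LK² = KM² + ML² − 2·KM·ML·cos M = 1017.7, so LK ≈ 31.901.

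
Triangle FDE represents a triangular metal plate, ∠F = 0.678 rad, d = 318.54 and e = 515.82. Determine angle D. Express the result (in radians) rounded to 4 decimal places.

∠D ≈ 0.6411 rad

By the law of cosines, f² = d² + e² − 2·d·e·cos F = 1.116e+05, so f ≈ 334.07.
Law of cosines again: cos D = (e² + f² − d²)/(2·e·f) ≈ 0.80143, so ∠D ≈ 0.641 rad.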